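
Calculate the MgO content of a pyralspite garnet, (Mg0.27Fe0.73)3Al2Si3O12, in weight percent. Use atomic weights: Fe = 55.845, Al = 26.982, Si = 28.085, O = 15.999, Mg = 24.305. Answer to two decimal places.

6.91 wt%

Formula mass = 472.195 g/mol.
0.81 Mg → 0.8100 mol MgO per formula unit; M(MgO) = 40.304, so MgO mass = 32.646 g.
32.646/472.195 × 100 = 6.91 wt%.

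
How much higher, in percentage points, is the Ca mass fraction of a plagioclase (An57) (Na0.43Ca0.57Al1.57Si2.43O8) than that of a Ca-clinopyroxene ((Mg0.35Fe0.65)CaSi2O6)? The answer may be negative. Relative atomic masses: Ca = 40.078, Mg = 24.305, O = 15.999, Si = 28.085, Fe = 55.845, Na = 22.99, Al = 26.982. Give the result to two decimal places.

M(Na0.43Ca0.57Al1.57Si2.43O8) = 271.330 g/mol, so wt% Ca = 22.844/271.330 × 100 = 8.42%.
M((Mg0.35Fe0.65)CaSi2O6) = 237.048 g/mol, so wt% Ca = 40.078/237.048 × 100 = 16.91%.
8.42 − 16.91 = -8.49 pp.

-8.49 percentage points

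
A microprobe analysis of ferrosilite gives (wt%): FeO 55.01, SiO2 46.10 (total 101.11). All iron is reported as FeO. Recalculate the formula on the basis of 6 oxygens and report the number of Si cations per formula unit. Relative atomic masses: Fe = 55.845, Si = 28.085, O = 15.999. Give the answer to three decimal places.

2.001 Si apfu

FeO (M=71.844): mol = 0.76569; Fe = 0.76569, O = 0.76569.
SiO2 (M=60.083): mol = 0.76727; Si = 0.76727, O = 1.53454.
ΣO = 2.30023; factor = 6/ΣO = 2.60843.
Si apfu = 0.76727 × 2.60843 = 2.001.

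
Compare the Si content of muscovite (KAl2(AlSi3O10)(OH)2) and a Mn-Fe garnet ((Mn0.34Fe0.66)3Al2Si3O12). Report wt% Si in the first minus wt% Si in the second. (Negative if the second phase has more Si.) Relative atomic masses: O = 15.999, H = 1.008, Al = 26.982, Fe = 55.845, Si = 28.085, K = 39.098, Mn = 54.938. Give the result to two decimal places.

M(KAl2(AlSi3O10)(OH)2) = 398.303 g/mol, so wt% Si = 84.255/398.303 × 100 = 21.15%.
M((Mn0.34Fe0.66)3Al2Si3O12) = 496.817 g/mol, so wt% Si = 84.255/496.817 × 100 = 16.96%.
21.15 − 16.96 = 4.19 pp.

4.19 percentage points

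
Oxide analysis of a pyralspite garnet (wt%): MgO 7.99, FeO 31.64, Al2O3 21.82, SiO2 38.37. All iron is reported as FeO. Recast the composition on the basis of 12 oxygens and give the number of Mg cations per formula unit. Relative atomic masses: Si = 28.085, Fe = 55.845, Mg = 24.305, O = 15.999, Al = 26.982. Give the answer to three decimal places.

0.930 Mg apfu

MgO (M=40.304): mol = 0.19824; Mg = 0.19824, O = 0.19824.
FeO (M=71.844): mol = 0.44040; Fe = 0.44040, O = 0.44040.
Al2O3 (M=101.961): mol = 0.21400; Al = 0.42800, O = 0.64200.
SiO2 (M=60.083): mol = 0.63862; Si = 0.63862, O = 1.27724.
ΣO = 2.55788; factor = 12/ΣO = 4.69139.
Mg apfu = 0.19824 × 4.69139 = 0.930.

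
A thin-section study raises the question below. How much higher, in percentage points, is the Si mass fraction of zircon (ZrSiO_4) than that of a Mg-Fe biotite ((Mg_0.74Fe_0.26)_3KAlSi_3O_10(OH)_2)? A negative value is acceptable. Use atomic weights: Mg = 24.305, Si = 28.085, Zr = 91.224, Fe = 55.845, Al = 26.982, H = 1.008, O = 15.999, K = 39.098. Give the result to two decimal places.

-3.75 percentage points

Si in ZrSiO_4: molar mass 183.305 g/mol; 1×28.085 = 28.085 g → 15.32 wt%.
Si in (Mg_0.74Fe_0.26)_3KAlSi_3O_10(OH)_2: molar mass 441.855 g/mol; 3×28.085 = 84.255 g → 19.07 wt%.
Difference = 15.32 − 19.07 = -3.75 percentage points.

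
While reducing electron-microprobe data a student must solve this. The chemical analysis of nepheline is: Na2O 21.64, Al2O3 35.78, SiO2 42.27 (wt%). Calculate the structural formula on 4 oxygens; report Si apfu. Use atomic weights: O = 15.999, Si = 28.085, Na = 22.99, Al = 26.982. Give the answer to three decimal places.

Na2O: 21.64/61.979 = 0.34915 mol → 0.69830 mol Na, 0.34915 mol O.
Al2O3: 35.78/101.961 = 0.35092 mol → 0.70184 mol Al, 1.05276 mol O.
SiO2: 42.27/60.083 = 0.70353 mol → 0.70353 mol Si, 1.40706 mol O.
Total oxygen = 2.80897 mol. Normalization factor = 4/2.80897 = 1.42401.
Si per 4 O = 0.70353 × 1.42401 = 1.002.

1.002 Si apfu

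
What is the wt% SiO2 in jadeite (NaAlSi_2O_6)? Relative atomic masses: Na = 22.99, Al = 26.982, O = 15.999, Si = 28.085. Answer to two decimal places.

Formula mass = 202.136 g/mol.
2 Si → 2.0000 mol SiO2 per formula unit; M(SiO2) = 60.083, so SiO2 mass = 120.166 g.
120.166/202.136 × 100 = 59.45 wt%.

59.45 wt%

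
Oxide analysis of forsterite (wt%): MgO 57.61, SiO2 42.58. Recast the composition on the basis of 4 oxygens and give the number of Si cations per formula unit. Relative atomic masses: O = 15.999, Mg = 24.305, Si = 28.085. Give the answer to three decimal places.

57.61 wt% MgO ÷ 40.304 g/mol = 1.42939 mol, giving 1.42939 Mg and 1.42939 O.
42.58 wt% SiO2 ÷ 60.083 g/mol = 0.70869 mol, giving 0.70869 Si and 1.41738 O.
Oxygen sums to 2.84677; scaling by 4/2.84677 = 1.40510 puts the formula on 4 O.
Si: 0.70869 × 1.40510 = 0.996 atoms per formula unit.

0.996 Si apfu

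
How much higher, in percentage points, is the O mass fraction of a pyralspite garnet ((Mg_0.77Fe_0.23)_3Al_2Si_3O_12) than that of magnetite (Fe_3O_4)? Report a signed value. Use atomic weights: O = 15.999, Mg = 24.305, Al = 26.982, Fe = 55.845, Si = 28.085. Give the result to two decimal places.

M((Mg_0.77Fe_0.23)_3Al_2Si_3O_12) = 424.885 g/mol, so wt% O = 191.988/424.885 × 100 = 45.19%.
M(Fe_3O_4) = 231.531 g/mol, so wt% O = 63.996/231.531 × 100 = 27.64%.
45.19 − 27.64 = 17.55 pp.

17.55 percentage points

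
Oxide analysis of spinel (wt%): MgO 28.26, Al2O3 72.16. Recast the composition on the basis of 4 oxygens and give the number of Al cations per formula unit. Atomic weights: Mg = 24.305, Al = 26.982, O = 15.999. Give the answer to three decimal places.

MgO: 28.26/40.304 = 0.70117 mol → 0.70117 mol Mg, 0.70117 mol O.
Al2O3: 72.16/101.961 = 0.70772 mol → 1.41544 mol Al, 2.12316 mol O.
Total oxygen = 2.82433 mol. Normalization factor = 4/2.82433 = 1.41627.
Al per 4 O = 1.41544 × 1.41627 = 2.005.

2.005 Al apfu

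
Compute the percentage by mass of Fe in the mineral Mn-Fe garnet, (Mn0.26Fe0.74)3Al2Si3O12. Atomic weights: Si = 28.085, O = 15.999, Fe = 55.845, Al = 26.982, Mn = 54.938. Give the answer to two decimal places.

24.94 mass %

M((Mn0.26Fe0.74)3Al2Si3O12) = 497.035 g/mol.
Fe contributes 2.22 × 55.845 = 123.976 g per mole.
123.976/497.035 = 0.2494 → 24.94%.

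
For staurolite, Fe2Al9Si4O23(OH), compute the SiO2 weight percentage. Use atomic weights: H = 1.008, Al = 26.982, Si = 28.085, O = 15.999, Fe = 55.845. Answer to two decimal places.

M(Fe2Al9Si4O23(OH)) = 851.852 g/mol; M(SiO2) = 60.083 g/mol.
Moles SiO2 per formula unit = 4 Si ÷ 1 = 4.0000.
SiO2 fraction = (4.0000 × 60.083) / 851.852 = 240.332/851.852 = 0.2821.

28.21 wt%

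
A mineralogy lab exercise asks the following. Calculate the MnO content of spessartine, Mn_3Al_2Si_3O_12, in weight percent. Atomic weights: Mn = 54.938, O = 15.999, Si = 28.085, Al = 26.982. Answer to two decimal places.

42.99 wt%

M(Mn_3Al_2Si_3O_12) = 495.021 g/mol; M(MnO) = 70.937 g/mol.
Moles MnO per formula unit = 3 Mn ÷ 1 = 3.0000.
MnO fraction = (3.0000 × 70.937) / 495.021 = 212.811/495.021 = 0.4299.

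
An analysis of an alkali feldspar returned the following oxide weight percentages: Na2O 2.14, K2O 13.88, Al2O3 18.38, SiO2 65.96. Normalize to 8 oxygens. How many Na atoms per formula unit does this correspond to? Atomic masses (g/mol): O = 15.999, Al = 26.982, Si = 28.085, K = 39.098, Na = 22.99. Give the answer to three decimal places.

Na2O (M=61.979): mol = 0.03453; Na = 0.06906, O = 0.03453.
K2O (M=94.195): mol = 0.14735; K = 0.29470, O = 0.14735.
Al2O3 (M=101.961): mol = 0.18027; Al = 0.36054, O = 0.54081.
SiO2 (M=60.083): mol = 1.09781; Si = 1.09781, O = 2.19562.
ΣO = 2.91831; factor = 8/ΣO = 2.74131.
Na apfu = 0.06906 × 2.74131 = 0.189.

0.189 Na apfu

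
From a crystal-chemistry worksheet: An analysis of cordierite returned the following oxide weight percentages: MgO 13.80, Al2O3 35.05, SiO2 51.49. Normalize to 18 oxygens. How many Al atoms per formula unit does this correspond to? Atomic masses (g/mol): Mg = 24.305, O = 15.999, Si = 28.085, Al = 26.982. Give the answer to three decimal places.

MgO: 13.80/40.304 = 0.34240 mol → 0.34240 mol Mg, 0.34240 mol O.
Al2O3: 35.05/101.961 = 0.34376 mol → 0.68752 mol Al, 1.03128 mol O.
SiO2: 51.49/60.083 = 0.85698 mol → 0.85698 mol Si, 1.71396 mol O.
Total oxygen = 3.08764 mol. Normalization factor = 18/3.08764 = 5.82970.
Al per 18 O = 0.68752 × 5.82970 = 4.008.

4.008 Al apfu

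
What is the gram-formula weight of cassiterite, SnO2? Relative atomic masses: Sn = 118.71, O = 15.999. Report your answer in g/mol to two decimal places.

150.71 g/mol

M = 1(118.71) + 2(15.999)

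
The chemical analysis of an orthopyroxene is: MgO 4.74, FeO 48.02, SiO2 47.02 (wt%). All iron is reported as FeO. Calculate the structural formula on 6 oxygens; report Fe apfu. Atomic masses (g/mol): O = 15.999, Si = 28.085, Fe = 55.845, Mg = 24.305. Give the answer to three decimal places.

1.706 Fe apfu

MgO (M=40.304): mol = 0.11761; Mg = 0.11761, O = 0.11761.
FeO (M=71.844): mol = 0.66839; Fe = 0.66839, O = 0.66839.
SiO2 (M=60.083): mol = 0.78258; Si = 0.78258, O = 1.56516.
ΣO = 2.35116; factor = 6/ΣO = 2.55193.
Fe apfu = 0.66839 × 2.55193 = 1.706.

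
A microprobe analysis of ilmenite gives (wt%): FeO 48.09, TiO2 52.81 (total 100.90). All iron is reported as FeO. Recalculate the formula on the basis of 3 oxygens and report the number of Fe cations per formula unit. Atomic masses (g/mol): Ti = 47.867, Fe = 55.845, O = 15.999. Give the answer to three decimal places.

1.008 Fe apfu

48.09 wt% FeO ÷ 71.844 g/mol = 0.66937 mol, giving 0.66937 Fe and 0.66937 O.
52.81 wt% TiO2 ÷ 79.865 g/mol = 0.66124 mol, giving 0.66124 Ti and 1.32248 O.
Oxygen sums to 1.99185; scaling by 3/1.99185 = 1.50614 puts the formula on 3 O.
Fe: 0.66937 × 1.50614 = 1.008 atoms per formula unit.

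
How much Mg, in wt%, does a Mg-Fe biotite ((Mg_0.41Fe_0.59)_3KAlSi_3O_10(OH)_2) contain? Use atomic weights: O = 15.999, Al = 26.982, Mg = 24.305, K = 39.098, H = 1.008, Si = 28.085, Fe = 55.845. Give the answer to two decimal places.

6.32 wt%

M((Mg_0.41Fe_0.59)_3KAlSi_3O_10(OH)_2) = 473.080 g/mol.
Mg contributes 1.23 × 24.305 = 29.895 g per mole.
29.895/473.080 = 0.0632 → 6.32%.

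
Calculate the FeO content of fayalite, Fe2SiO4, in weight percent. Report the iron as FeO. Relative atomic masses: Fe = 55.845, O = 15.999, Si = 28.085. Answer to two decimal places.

Molar mass of Fe2SiO4 = 2×55.845 + 1×28.085 + 4×15.999 = 203.771 g/mol.
Each formula unit contains 2 Fe, equivalent to 2/1 = 2.0000 mol FeO.
M(FeO) = 1×55.845 + 1×15.999 = 71.844 g/mol.
Mass of FeO per formula unit = 2.0000 × 71.844 = 143.688 g.
FeO wt% = 143.688 / 203.771 × 100 = 70.51%.

70.51 wt%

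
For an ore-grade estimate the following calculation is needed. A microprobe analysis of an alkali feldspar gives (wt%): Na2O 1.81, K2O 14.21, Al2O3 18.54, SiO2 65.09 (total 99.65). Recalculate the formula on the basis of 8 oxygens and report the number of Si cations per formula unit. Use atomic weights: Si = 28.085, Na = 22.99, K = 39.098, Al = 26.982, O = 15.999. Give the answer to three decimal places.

Na2O: 1.81/61.979 = 0.02920 mol → 0.05840 mol Na, 0.02920 mol O.
K2O: 14.21/94.195 = 0.15086 mol → 0.30172 mol K, 0.15086 mol O.
Al2O3: 18.54/101.961 = 0.18183 mol → 0.36366 mol Al, 0.54549 mol O.
SiO2: 65.09/60.083 = 1.08333 mol → 1.08333 mol Si, 2.16666 mol O.
Total oxygen = 2.89221 mol. Normalization factor = 8/2.89221 = 2.76605.
Si per 8 O = 1.08333 × 2.76605 = 2.997.

2.997 Si apfu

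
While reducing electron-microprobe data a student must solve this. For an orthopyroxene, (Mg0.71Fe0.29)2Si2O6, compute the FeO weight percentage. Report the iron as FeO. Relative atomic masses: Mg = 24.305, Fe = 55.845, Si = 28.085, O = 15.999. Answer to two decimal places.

Molar mass of (Mg0.71Fe0.29)2Si2O6 = 1.42·24.305 + 0.58·55.845 + 2·28.085 + 6·15.999 = 219.067 g/mol.
Each formula unit contains 0.58 Fe, equivalent to 0.58/1 = 0.5800 mol FeO.
M(FeO) = 1×55.845 + 1×15.999 = 71.844 g/mol.
Mass of FeO per formula unit = 0.5800 × 71.844 = 41.670 g.
FeO wt% = 41.670 / 219.067 × 100 = 19.02%.

19.02 wt%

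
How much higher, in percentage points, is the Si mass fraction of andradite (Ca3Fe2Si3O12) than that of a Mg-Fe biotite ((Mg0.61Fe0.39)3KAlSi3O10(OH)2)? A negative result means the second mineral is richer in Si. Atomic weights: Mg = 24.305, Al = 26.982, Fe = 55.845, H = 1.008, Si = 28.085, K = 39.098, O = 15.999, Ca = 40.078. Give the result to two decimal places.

-1.97 percentage points

First mineral: 84.255 g Si in 508.167 g formula = 16.58 wt% Si.
Second mineral: 84.255 g Si in 454.156 g formula = 18.55 wt% Si.
16.58% − 18.55% gives a difference of -1.97 percentage points.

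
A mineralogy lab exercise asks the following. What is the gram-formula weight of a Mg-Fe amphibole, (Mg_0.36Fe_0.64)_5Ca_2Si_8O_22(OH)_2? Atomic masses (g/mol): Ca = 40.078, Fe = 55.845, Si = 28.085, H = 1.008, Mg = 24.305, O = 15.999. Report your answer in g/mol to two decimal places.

913.28 g/mol

Mg: 1.80 × 24.305 = 43.7490
Fe: 3.20 × 55.845 = 178.7040
Ca: 2 × 40.078 = 80.1560
Si: 8 × 28.085 = 224.6800
O: 24 × 15.999 = 383.9760
H: 2 × 1.008 = 2.0160
Summing the contributions gives the formula mass.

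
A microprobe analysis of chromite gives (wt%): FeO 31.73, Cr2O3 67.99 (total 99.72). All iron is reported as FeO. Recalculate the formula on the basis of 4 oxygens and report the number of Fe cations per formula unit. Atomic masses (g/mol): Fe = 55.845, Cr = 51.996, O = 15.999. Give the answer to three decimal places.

31.73 wt% FeO ÷ 71.844 g/mol = 0.44165 mol, giving 0.44165 Fe and 0.44165 O.
67.99 wt% Cr2O3 ÷ 151.989 g/mol = 0.44734 mol, giving 0.89468 Cr and 1.34202 O.
Oxygen sums to 1.78367; scaling by 4/1.78367 = 2.24257 puts the formula on 4 O.
Fe: 0.44165 × 2.24257 = 0.990 atoms per formula unit.

0.990 Fe apfu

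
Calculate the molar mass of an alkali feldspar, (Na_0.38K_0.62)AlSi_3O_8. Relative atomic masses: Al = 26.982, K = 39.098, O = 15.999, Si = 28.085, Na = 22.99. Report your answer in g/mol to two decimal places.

272.21 g/mol

The formula mass is the sum 0.38·22.99 + 0.62·39.098 + 1·26.982 + 3·28.085 + 8·15.999.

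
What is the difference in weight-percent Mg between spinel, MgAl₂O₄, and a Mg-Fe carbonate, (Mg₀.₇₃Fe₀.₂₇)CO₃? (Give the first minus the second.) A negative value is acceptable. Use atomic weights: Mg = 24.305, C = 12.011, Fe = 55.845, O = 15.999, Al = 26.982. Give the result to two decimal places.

-2.03 percentage points

First mineral: 24.305 g Mg in 142.265 g formula = 17.08 wt% Mg.
Second mineral: 17.743 g Mg in 92.829 g formula = 19.11 wt% Mg.
17.08% − 19.11% gives a difference of -2.03 percentage points.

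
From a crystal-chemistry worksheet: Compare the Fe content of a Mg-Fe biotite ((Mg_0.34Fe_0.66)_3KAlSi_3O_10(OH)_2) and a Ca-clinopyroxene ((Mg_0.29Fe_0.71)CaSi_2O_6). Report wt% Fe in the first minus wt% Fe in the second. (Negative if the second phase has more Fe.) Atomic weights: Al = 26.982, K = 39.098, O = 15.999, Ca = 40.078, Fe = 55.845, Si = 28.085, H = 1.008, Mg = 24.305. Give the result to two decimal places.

6.46 percentage points

Fe in (Mg_0.34Fe_0.66)_3KAlSi_3O_10(OH)_2: molar mass 479.703 g/mol; 1.98×55.845 = 110.573 g → 23.05 wt%.
Fe in (Mg_0.29Fe_0.71)CaSi_2O_6: molar mass 238.940 g/mol; 0.71×55.845 = 39.650 g → 16.59 wt%.
Difference = 23.05 − 16.59 = 6.46 percentage points.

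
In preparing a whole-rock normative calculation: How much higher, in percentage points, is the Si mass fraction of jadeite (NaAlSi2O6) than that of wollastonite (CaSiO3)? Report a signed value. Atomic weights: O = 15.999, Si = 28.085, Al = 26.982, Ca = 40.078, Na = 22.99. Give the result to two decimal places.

3.61 percentage points

First mineral: 56.170 g Si in 202.136 g formula = 27.79 wt% Si.
Second mineral: 28.085 g Si in 116.160 g formula = 24.18 wt% Si.
27.79% − 24.18% gives a difference of 3.61 percentage points.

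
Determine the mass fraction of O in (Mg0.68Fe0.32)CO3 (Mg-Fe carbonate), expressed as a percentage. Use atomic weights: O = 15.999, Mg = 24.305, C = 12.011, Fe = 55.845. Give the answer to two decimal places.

50.84 weight percent

M((Mg0.68Fe0.32)CO3) = 94.406 g/mol.
O contributes 3 × 15.999 = 47.997 g per mole.
47.997/94.406 = 0.5084 → 50.84%.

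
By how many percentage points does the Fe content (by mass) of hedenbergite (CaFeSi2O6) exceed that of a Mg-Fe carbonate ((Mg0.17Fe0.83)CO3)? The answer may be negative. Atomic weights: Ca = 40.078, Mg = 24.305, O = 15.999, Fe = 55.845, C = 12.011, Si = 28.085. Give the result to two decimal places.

-19.44 percentage points

First mineral: 55.845 g Fe in 248.087 g formula = 22.51 wt% Fe.
Second mineral: 46.351 g Fe in 110.491 g formula = 41.95 wt% Fe.
22.51% − 41.95% gives a difference of -19.44 percentage points.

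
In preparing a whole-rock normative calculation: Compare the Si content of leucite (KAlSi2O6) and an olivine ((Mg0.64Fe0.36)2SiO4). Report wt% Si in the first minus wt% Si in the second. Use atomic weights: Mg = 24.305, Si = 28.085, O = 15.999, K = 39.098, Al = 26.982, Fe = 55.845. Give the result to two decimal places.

8.55 percentage points

M(KAlSi2O6) = 218.244 g/mol, so wt% Si = 56.170/218.244 × 100 = 25.74%.
M((Mg0.64Fe0.36)2SiO4) = 163.400 g/mol, so wt% Si = 28.085/163.400 × 100 = 17.19%.
25.74 − 17.19 = 8.55 pp.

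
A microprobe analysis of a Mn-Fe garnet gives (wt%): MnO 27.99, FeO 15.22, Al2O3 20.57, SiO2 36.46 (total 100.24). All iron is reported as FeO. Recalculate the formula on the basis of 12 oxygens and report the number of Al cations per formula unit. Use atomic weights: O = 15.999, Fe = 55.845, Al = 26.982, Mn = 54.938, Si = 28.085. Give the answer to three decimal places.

MnO (M=70.937): mol = 0.39458; Mn = 0.39458, O = 0.39458.
FeO (M=71.844): mol = 0.21185; Fe = 0.21185, O = 0.21185.
Al2O3 (M=101.961): mol = 0.20174; Al = 0.40348, O = 0.60522.
SiO2 (M=60.083): mol = 0.60683; Si = 0.60683, O = 1.21366.
ΣO = 2.42531; factor = 12/ΣO = 4.94782.
Al apfu = 0.40348 × 4.94782 = 1.996.

1.996 Al apfu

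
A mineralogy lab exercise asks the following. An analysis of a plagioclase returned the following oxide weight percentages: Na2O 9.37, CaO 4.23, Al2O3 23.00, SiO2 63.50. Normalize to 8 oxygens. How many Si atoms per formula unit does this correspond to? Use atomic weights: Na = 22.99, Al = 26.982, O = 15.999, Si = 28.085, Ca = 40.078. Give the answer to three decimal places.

Na2O (M=61.979): mol = 0.15118; Na = 0.30236, O = 0.15118.
CaO (M=56.077): mol = 0.07543; Ca = 0.07543, O = 0.07543.
Al2O3 (M=101.961): mol = 0.22558; Al = 0.45116, O = 0.67674.
SiO2 (M=60.083): mol = 1.05687; Si = 1.05687, O = 2.11374.
ΣO = 3.01709; factor = 8/ΣO = 2.65156.
Si apfu = 1.05687 × 2.65156 = 2.802.

2.802 Si apfu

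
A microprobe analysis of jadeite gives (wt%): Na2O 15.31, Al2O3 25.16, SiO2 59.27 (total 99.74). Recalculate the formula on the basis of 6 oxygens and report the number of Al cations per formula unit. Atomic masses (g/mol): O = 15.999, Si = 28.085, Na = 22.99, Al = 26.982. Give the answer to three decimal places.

1.000 Al apfu

15.31 wt% Na2O ÷ 61.979 g/mol = 0.24702 mol, giving 0.49404 Na and 0.24702 O.
25.16 wt% Al2O3 ÷ 101.961 g/mol = 0.24676 mol, giving 0.49352 Al and 0.74028 O.
59.27 wt% SiO2 ÷ 60.083 g/mol = 0.98647 mol, giving 0.98647 Si and 1.97294 O.
Oxygen sums to 2.96024; scaling by 6/2.96024 = 2.02686 puts the formula on 6 O.
Al: 0.49352 × 2.02686 = 1.000 atoms per formula unit.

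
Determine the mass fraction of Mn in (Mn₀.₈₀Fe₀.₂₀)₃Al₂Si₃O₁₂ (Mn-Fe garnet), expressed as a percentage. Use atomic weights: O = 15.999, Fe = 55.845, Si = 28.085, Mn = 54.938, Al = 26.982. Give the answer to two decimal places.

26.61 mass %

Formula mass = 2.40*54.938 + 0.60*55.845 + 2*26.982 + 3*28.085 + 12*15.999 = 495.565 g/mol, of which 131.851 g is Mn.
So Mn makes up 131.851/495.565 = 0.2661 of the mass, i.e. 26.61%.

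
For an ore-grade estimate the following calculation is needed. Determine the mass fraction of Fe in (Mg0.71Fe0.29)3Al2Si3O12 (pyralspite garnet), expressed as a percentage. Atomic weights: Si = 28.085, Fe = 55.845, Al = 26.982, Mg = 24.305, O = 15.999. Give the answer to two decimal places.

11.28 mass %

Formula mass = 2.13×24.305 + 0.87×55.845 + 2×26.982 + 3×28.085 + 12×15.999 = 430.562 g/mol, of which 48.585 g is Fe.
So Fe makes up 48.585/430.562 = 0.1128 of the mass, i.e. 11.28%.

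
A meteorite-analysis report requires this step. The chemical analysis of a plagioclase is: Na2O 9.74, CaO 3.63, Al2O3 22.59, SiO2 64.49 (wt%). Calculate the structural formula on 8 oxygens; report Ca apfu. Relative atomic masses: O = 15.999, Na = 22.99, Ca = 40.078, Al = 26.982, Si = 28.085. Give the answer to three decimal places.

9.74 wt% Na2O ÷ 61.979 g/mol = 0.15715 mol, giving 0.31430 Na and 0.15715 O.
3.63 wt% CaO ÷ 56.077 g/mol = 0.06473 mol, giving 0.06473 Ca and 0.06473 O.
22.59 wt% Al2O3 ÷ 101.961 g/mol = 0.22156 mol, giving 0.44312 Al and 0.66468 O.
64.49 wt% SiO2 ÷ 60.083 g/mol = 1.07335 mol, giving 1.07335 Si and 2.14670 O.
Oxygen sums to 3.03326; scaling by 8/3.03326 = 2.63743 puts the formula on 8 O.
Ca: 0.06473 × 2.63743 = 0.171 atoms per formula unit.

0.171 Ca apfu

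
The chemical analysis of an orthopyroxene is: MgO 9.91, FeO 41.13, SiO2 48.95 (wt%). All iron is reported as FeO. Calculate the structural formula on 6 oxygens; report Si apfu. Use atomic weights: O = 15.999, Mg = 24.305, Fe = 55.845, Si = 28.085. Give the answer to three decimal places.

MgO (M=40.304): mol = 0.24588; Mg = 0.24588, O = 0.24588.
FeO (M=71.844): mol = 0.57249; Fe = 0.57249, O = 0.57249.
SiO2 (M=60.083): mol = 0.81471; Si = 0.81471, O = 1.62942.
ΣO = 2.44779; factor = 6/ΣO = 2.45119.
Si apfu = 0.81471 × 2.45119 = 1.997.

1.997 Si apfu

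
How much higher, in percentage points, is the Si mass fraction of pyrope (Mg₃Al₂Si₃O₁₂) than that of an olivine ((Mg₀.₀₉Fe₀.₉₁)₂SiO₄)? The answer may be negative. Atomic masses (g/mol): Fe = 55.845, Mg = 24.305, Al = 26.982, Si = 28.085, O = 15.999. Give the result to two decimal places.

Si in Mg₃Al₂Si₃O₁₂: molar mass 403.122 g/mol; 3×28.085 = 84.255 g → 20.90 wt%.
Si in (Mg₀.₀₉Fe₀.₉₁)₂SiO₄: molar mass 198.094 g/mol; 1×28.085 = 28.085 g → 14.18 wt%.
Difference = 20.90 − 14.18 = 6.72 percentage points.

6.72 percentage points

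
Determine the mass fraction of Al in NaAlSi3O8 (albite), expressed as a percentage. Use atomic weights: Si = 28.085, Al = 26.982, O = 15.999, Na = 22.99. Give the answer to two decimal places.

M(NaAlSi3O8) = 262.219 g/mol.
Al contributes 1 × 26.982 = 26.982 g per mole.
26.982/262.219 = 0.1029 → 10.29%.

10.29 weight percent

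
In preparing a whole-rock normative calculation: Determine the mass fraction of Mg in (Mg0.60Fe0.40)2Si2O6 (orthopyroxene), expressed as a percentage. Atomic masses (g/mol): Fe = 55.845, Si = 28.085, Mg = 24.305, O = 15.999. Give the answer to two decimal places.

12.90 mass %

Formula mass = 1.20*24.305 + 0.80*55.845 + 2*28.085 + 6*15.999 = 226.006 g/mol, of which 29.166 g is Mg.
So Mg makes up 29.166/226.006 = 0.1290 of the mass, i.e. 12.90%.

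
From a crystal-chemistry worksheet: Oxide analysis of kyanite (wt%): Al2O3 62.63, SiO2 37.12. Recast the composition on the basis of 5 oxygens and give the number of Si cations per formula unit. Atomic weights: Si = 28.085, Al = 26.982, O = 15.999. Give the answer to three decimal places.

1.003 Si apfu

62.63 wt% Al2O3 ÷ 101.961 g/mol = 0.61425 mol, giving 1.22850 Al and 1.84275 O.
37.12 wt% SiO2 ÷ 60.083 g/mol = 0.61781 mol, giving 0.61781 Si and 1.23562 O.
Oxygen sums to 3.07837; scaling by 5/3.07837 = 1.62424 puts the formula on 5 O.
Si: 0.61781 × 1.62424 = 1.003 atoms per formula unit.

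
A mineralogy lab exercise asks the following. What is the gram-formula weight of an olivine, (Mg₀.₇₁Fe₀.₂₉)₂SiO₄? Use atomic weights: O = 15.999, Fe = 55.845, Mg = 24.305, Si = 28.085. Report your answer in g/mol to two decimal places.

M = 1.42*24.305 + 0.58*55.845 + 1*28.085 + 4*15.999

158.98 g/mol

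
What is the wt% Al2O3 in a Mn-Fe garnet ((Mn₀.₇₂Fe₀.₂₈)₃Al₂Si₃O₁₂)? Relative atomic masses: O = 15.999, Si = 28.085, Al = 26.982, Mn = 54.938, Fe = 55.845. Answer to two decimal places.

20.57 wt%

Molar mass of (Mn₀.₇₂Fe₀.₂₈)₃Al₂Si₃O₁₂ = 2.16*54.938 + 0.84*55.845 + 2*26.982 + 3*28.085 + 12*15.999 = 495.783 g/mol.
Each formula unit contains 2 Al, equivalent to 2/2 = 1.0000 mol Al2O3.
M(Al2O3) = 2×26.982 + 3×15.999 = 101.961 g/mol.
Mass of Al2O3 per formula unit = 1.0000 × 101.961 = 101.961 g.
Al2O3 wt% = 101.961 / 495.783 × 100 = 20.57%.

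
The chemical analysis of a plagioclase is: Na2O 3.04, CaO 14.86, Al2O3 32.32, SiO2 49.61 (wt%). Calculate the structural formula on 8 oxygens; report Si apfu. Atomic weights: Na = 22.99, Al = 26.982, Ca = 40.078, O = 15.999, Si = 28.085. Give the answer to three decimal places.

Na2O: 3.04/61.979 = 0.04905 mol → 0.09810 mol Na, 0.04905 mol O.
CaO: 14.86/56.077 = 0.26499 mol → 0.26499 mol Ca, 0.26499 mol O.
Al2O3: 32.32/101.961 = 0.31698 mol → 0.63396 mol Al, 0.95094 mol O.
SiO2: 49.61/60.083 = 0.82569 mol → 0.82569 mol Si, 1.65138 mol O.
Total oxygen = 2.91636 mol. Normalization factor = 8/2.91636 = 2.74315.
Si per 8 O = 0.82569 × 2.74315 = 2.265.

2.265 Si apfu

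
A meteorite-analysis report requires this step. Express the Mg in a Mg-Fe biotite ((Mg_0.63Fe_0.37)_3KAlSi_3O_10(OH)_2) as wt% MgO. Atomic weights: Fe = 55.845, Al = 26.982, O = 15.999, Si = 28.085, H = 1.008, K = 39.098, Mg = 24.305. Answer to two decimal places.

16.84 wt%

Molar mass of (Mg_0.63Fe_0.37)_3KAlSi_3O_10(OH)_2 = 1.89×24.305 + 1.11×55.845 + 1×39.098 + 1×26.982 + 3×28.085 + 12×15.999 + 2×1.008 = 452.263 g/mol.
Each formula unit contains 1.89 Mg, equivalent to 1.89/1 = 1.8900 mol MgO.
M(MgO) = 1×24.305 + 1×15.999 = 40.304 g/mol.
Mass of MgO per formula unit = 1.8900 × 40.304 = 76.175 g.
MgO wt% = 76.175 / 452.263 × 100 = 16.84%.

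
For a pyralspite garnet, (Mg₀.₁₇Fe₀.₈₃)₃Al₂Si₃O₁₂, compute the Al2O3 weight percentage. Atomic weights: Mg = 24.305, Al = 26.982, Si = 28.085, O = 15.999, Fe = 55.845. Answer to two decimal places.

21.17 wt%

Molar mass of (Mg₀.₁₇Fe₀.₈₃)₃Al₂Si₃O₁₂ = 0.51×24.305 + 2.49×55.845 + 2×26.982 + 3×28.085 + 12×15.999 = 481.657 g/mol.
Each formula unit contains 2 Al, equivalent to 2/2 = 1.0000 mol Al2O3.
M(Al2O3) = 2×26.982 + 3×15.999 = 101.961 g/mol.
Mass of Al2O3 per formula unit = 1.0000 × 101.961 = 101.961 g.
Al2O3 wt% = 101.961 / 481.657 × 100 = 21.17%.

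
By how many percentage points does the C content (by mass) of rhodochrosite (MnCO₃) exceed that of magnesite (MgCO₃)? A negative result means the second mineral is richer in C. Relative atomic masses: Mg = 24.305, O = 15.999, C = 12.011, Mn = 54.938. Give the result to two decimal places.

First mineral: 12.011 g C in 114.946 g formula = 10.45 wt% C.
Second mineral: 12.011 g C in 84.313 g formula = 14.25 wt% C.
10.45% − 14.25% gives a difference of -3.80 percentage points.

-3.80 percentage points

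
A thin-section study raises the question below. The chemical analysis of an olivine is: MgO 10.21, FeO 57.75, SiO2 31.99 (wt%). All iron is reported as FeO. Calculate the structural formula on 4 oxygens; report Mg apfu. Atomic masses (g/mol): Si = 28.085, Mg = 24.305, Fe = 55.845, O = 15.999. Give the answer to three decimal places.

0.478 Mg apfu

10.21 wt% MgO ÷ 40.304 g/mol = 0.25332 mol, giving 0.25332 Mg and 0.25332 O.
57.75 wt% FeO ÷ 71.844 g/mol = 0.80382 mol, giving 0.80382 Fe and 0.80382 O.
31.99 wt% SiO2 ÷ 60.083 g/mol = 0.53243 mol, giving 0.53243 Si and 1.06486 O.
Oxygen sums to 2.12200; scaling by 4/2.12200 = 1.88501 puts the formula on 4 O.
Mg: 0.25332 × 1.88501 = 0.478 atoms per formula unit.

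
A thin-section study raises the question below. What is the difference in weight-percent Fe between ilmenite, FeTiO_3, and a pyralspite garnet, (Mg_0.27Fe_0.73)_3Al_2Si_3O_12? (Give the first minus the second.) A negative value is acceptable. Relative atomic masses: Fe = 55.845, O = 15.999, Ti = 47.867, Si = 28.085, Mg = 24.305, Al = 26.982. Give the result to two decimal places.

First mineral: 55.845 g Fe in 151.709 g formula = 36.81 wt% Fe.
Second mineral: 122.301 g Fe in 472.195 g formula = 25.90 wt% Fe.
36.81% − 25.90% gives a difference of 10.91 percentage points.

10.91 percentage points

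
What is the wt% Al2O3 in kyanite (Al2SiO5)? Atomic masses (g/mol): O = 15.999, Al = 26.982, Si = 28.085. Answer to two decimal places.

62.92 wt%

Formula mass = 162.044 g/mol.
2 Al → 1.0000 mol Al2O3 per formula unit; M(Al2O3) = 101.961, so Al2O3 mass = 101.961 g.
101.961/162.044 × 100 = 62.92 wt%.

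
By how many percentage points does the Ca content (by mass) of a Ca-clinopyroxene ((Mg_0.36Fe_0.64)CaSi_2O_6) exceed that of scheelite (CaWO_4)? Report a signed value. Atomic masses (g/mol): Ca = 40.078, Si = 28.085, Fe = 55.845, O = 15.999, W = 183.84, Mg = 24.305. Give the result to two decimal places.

3.01 percentage points

M((Mg_0.36Fe_0.64)CaSi_2O_6) = 236.733 g/mol, so wt% Ca = 40.078/236.733 × 100 = 16.93%.
M(CaWO_4) = 287.914 g/mol, so wt% Ca = 40.078/287.914 × 100 = 13.92%.
16.93 − 13.92 = 3.01 pp.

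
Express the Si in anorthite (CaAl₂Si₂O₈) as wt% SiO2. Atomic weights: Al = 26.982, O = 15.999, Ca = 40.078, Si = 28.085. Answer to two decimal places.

43.19 wt%

M(CaAl₂Si₂O₈) = 278.204 g/mol; M(SiO2) = 60.083 g/mol.
Moles SiO2 per formula unit = 2 Si ÷ 1 = 2.0000.
SiO2 fraction = (2.0000 × 60.083) / 278.204 = 120.166/278.204 = 0.4319.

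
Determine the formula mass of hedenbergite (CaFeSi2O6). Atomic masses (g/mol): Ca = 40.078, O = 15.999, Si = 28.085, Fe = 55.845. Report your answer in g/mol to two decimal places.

248.09 g/mol

M = 1×40.078 + 1×55.845 + 2×28.085 + 6×15.999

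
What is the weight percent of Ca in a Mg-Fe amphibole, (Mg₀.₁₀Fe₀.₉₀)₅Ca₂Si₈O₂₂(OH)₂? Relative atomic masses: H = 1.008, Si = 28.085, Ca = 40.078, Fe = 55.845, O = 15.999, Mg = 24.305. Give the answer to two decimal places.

Molar mass of (Mg₀.₁₀Fe₀.₉₀)₅Ca₂Si₈O₂₂(OH)₂: 0.50*24.305 + 4.50*55.845 + 2*40.078 + 8*28.085 + 24*15.999 + 2*1.008 = 954.283 g/mol.
Mass of Ca per formula unit: 2 × 40.078 = 80.156 g.
Weight fraction Ca = 80.156 / 954.283 = 0.0840.

8.40 weight percent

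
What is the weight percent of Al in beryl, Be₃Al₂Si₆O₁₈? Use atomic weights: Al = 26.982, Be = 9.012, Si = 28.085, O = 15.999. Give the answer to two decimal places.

Molar mass of Be₃Al₂Si₆O₁₈: 3·9.012 + 2·26.982 + 6·28.085 + 18·15.999 = 537.492 g/mol.
Mass of Al per formula unit: 2 × 26.982 = 53.964 g.
Weight fraction Al = 53.964 / 537.492 = 0.1004.

10.04 weight percent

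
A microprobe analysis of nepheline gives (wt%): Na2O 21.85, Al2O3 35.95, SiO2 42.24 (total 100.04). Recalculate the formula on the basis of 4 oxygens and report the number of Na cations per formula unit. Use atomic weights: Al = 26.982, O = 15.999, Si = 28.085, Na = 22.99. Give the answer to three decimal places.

Na2O (M=61.979): mol = 0.35254; Na = 0.70508, O = 0.35254.
Al2O3 (M=101.961): mol = 0.35259; Al = 0.70518, O = 1.05777.
SiO2 (M=60.083): mol = 0.70303; Si = 0.70303, O = 1.40606.
ΣO = 2.81637; factor = 4/ΣO = 1.42027.
Na apfu = 0.70508 × 1.42027 = 1.001.

1.001 Na apfu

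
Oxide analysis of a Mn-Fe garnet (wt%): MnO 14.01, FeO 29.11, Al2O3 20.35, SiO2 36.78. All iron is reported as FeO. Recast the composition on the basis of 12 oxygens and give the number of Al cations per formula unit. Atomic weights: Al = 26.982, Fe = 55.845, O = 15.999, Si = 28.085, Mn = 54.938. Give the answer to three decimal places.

MnO: 14.01/70.937 = 0.19750 mol → 0.19750 mol Mn, 0.19750 mol O.
FeO: 29.11/71.844 = 0.40518 mol → 0.40518 mol Fe, 0.40518 mol O.
Al2O3: 20.35/101.961 = 0.19959 mol → 0.39918 mol Al, 0.59877 mol O.
SiO2: 36.78/60.083 = 0.61215 mol → 0.61215 mol Si, 1.22430 mol O.
Total oxygen = 2.42575 mol. Normalization factor = 12/2.42575 = 4.94692.
Al per 12 O = 0.39918 × 4.94692 = 1.975.

1.975 Al apfu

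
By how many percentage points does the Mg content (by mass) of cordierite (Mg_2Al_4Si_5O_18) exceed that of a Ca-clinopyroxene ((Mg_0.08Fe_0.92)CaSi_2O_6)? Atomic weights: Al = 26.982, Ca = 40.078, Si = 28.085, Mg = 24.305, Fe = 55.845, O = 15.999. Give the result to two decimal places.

First mineral: 48.610 g Mg in 584.945 g formula = 8.31 wt% Mg.
Second mineral: 1.944 g Mg in 245.564 g formula = 0.79 wt% Mg.
8.31% − 0.79% gives a difference of 7.52 percentage points.

7.52 percentage points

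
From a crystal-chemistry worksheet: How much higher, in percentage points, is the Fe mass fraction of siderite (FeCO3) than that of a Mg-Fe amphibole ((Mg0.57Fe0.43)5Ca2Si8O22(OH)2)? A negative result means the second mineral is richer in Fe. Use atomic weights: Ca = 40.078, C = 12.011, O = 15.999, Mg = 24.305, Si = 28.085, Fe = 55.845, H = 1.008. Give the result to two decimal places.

34.56 percentage points

M(FeCO3) = 115.853 g/mol, so wt% Fe = 55.845/115.853 × 100 = 48.20%.
M((Mg0.57Fe0.43)5Ca2Si8O22(OH)2) = 880.164 g/mol, so wt% Fe = 120.067/880.164 × 100 = 13.64%.
48.20 − 13.64 = 34.56 pp.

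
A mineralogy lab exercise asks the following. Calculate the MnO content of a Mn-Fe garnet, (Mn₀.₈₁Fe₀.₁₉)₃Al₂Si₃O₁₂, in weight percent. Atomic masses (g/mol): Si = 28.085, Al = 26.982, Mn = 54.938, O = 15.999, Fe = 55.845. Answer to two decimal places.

M((Mn₀.₈₁Fe₀.₁₉)₃Al₂Si₃O₁₂) = 495.538 g/mol; M(MnO) = 70.937 g/mol.
Moles MnO per formula unit = 2.43 Mn ÷ 1 = 2.4300.
MnO fraction = (2.4300 × 70.937) / 495.538 = 172.377/495.538 = 0.3479.

34.79 wt%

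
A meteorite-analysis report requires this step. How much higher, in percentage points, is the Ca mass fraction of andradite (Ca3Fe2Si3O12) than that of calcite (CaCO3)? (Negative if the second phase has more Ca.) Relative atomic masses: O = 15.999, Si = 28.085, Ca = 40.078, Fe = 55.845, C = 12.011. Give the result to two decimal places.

Ca in Ca3Fe2Si3O12: molar mass 508.167 g/mol; 3×40.078 = 120.234 g → 23.66 wt%.
Ca in CaCO3: molar mass 100.086 g/mol; 1×40.078 = 40.078 g → 40.04 wt%.
Difference = 23.66 − 40.04 = -16.38 percentage points.

-16.38 percentage points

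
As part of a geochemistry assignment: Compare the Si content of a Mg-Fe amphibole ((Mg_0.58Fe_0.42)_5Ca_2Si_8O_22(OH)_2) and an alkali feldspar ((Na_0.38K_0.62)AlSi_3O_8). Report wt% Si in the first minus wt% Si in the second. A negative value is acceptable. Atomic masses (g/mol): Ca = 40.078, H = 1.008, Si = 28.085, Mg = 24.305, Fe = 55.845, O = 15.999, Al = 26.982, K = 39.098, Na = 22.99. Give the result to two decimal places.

-5.38 percentage points

M((Mg_0.58Fe_0.42)_5Ca_2Si_8O_22(OH)_2) = 878.587 g/mol, so wt% Si = 224.680/878.587 × 100 = 25.57%.
M((Na_0.38K_0.62)AlSi_3O_8) = 272.206 g/mol, so wt% Si = 84.255/272.206 × 100 = 30.95%.
25.57 − 30.95 = -5.38 pp.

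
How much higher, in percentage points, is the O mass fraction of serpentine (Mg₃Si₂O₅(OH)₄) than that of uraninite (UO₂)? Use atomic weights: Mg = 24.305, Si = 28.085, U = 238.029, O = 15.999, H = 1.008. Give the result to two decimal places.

M(Mg₃Si₂O₅(OH)₄) = 277.108 g/mol, so wt% O = 143.991/277.108 × 100 = 51.96%.
M(UO₂) = 270.027 g/mol, so wt% O = 31.998/270.027 × 100 = 11.85%.
51.96 − 11.85 = 40.11 pp.

40.11 percentage points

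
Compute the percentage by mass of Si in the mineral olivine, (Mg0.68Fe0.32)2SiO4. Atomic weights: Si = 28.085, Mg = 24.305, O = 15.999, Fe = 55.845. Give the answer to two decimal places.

17.46 wt%

M((Mg0.68Fe0.32)2SiO4) = 160.877 g/mol.
Si contributes 1 × 28.085 = 28.085 g per mole.
28.085/160.877 = 0.1746 → 17.46%.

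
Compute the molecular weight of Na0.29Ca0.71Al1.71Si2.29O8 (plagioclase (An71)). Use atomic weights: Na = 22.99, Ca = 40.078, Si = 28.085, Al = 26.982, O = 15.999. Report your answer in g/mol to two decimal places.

273.57 g/mol

M = 0.29·22.99 + 0.71·40.078 + 1.71·26.982 + 2.29·28.085 + 8·15.999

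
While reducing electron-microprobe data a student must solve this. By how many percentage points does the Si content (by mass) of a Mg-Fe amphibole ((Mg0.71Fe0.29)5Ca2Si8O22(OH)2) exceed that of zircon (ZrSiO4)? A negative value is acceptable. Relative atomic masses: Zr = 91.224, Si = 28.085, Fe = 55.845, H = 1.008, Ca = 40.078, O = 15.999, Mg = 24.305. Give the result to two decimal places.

10.86 percentage points

Si in (Mg0.71Fe0.29)5Ca2Si8O22(OH)2: molar mass 858.086 g/mol; 8×28.085 = 224.680 g → 26.18 wt%.
Si in ZrSiO4: molar mass 183.305 g/mol; 1×28.085 = 28.085 g → 15.32 wt%.
Difference = 26.18 − 15.32 = 10.86 percentage points.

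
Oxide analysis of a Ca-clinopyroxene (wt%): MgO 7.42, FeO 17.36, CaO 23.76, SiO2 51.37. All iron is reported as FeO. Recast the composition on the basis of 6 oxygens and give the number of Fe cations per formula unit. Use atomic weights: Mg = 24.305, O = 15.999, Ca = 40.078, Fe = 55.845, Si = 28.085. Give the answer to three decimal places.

0.566 Fe apfu

MgO: 7.42/40.304 = 0.18410 mol → 0.18410 mol Mg, 0.18410 mol O.
FeO: 17.36/71.844 = 0.24163 mol → 0.24163 mol Fe, 0.24163 mol O.
CaO: 23.76/56.077 = 0.42370 mol → 0.42370 mol Ca, 0.42370 mol O.
SiO2: 51.37/60.083 = 0.85498 mol → 0.85498 mol Si, 1.70996 mol O.
Total oxygen = 2.55939 mol. Normalization factor = 6/2.55939 = 2.34431.
Fe per 6 O = 0.24163 × 2.34431 = 0.566.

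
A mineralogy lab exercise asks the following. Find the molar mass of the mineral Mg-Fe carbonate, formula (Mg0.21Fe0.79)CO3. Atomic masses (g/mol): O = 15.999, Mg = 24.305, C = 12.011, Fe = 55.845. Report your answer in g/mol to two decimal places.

The formula mass is the sum 0.21*24.305 + 0.79*55.845 + 1*12.011 + 3*15.999.

109.23 g/mol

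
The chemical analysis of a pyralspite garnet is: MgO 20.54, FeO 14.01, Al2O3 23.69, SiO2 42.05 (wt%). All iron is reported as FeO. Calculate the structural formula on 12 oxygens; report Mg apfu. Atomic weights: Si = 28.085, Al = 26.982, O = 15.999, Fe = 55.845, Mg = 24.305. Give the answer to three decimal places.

2.183 Mg apfu

MgO: 20.54/40.304 = 0.50963 mol → 0.50963 mol Mg, 0.50963 mol O.
FeO: 14.01/71.844 = 0.19501 mol → 0.19501 mol Fe, 0.19501 mol O.
Al2O3: 23.69/101.961 = 0.23234 mol → 0.46468 mol Al, 0.69702 mol O.
SiO2: 42.05/60.083 = 0.69987 mol → 0.69987 mol Si, 1.39974 mol O.
Total oxygen = 2.80140 mol. Normalization factor = 12/2.80140 = 4.28357.
Mg per 12 O = 0.50963 × 4.28357 = 2.183.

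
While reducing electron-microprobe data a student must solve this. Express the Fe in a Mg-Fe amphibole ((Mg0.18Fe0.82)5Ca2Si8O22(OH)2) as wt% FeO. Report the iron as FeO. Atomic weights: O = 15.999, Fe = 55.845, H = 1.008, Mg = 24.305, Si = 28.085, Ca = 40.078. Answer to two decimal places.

Molar mass of (Mg0.18Fe0.82)5Ca2Si8O22(OH)2 = 0.90*24.305 + 4.10*55.845 + 2*40.078 + 8*28.085 + 24*15.999 + 2*1.008 = 941.667 g/mol.
Each formula unit contains 4.10 Fe, equivalent to 4.10/1 = 4.1000 mol FeO.
M(FeO) = 1×55.845 + 1×15.999 = 71.844 g/mol.
Mass of FeO per formula unit = 4.1000 × 71.844 = 294.560 g.
FeO wt% = 294.560 / 941.667 × 100 = 31.28%.

31.28 wt%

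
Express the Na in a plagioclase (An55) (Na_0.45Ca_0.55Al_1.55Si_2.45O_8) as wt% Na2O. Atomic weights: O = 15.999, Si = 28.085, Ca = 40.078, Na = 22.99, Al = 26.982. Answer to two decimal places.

M(Na_0.45Ca_0.55Al_1.55Si_2.45O_8) = 271.011 g/mol; M(Na2O) = 61.979 g/mol.
Moles Na2O per formula unit = 0.45 Na ÷ 2 = 0.2250.
Na2O fraction = (0.2250 × 61.979) / 271.011 = 13.945/271.011 = 0.0515.

5.15 wt%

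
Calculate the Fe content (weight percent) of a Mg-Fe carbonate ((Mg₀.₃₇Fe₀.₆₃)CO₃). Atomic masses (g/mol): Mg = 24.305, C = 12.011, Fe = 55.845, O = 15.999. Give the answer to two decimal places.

33.77 weight percent

M((Mg₀.₃₇Fe₀.₆₃)CO₃) = 104.183 g/mol.
Fe contributes 0.63 × 55.845 = 35.182 g per mole.
35.182/104.183 = 0.3377 → 33.77%.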